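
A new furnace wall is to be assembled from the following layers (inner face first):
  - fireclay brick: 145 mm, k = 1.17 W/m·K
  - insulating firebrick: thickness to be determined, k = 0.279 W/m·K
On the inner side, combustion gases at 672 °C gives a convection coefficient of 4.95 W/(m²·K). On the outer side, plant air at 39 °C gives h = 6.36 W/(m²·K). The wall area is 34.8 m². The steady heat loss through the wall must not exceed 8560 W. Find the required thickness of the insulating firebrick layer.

L ≈ 583 mm

Model the wall as resistances in series:
R_inner film = 1/(h_i·A) = 1/(4.95×34.8) = 0.005805 K/W
R_fireclay brick = L/(kA) = 0.145/(1.17×34.8) = 0.003561 K/W
R_outer film = 1/(h_o·A) = 1/(6.36×34.8) = 0.004518 K/W
Sum of the known resistances R_other = 0.01388 K/W
Required total resistance R_tot = ΔT/Q_allow = 633/8560 = 0.07395 K/W
R_insulating firebrick = R_tot − R_other = 0.06006 K/W
L = R·k·A = 0.06006×0.279×34.8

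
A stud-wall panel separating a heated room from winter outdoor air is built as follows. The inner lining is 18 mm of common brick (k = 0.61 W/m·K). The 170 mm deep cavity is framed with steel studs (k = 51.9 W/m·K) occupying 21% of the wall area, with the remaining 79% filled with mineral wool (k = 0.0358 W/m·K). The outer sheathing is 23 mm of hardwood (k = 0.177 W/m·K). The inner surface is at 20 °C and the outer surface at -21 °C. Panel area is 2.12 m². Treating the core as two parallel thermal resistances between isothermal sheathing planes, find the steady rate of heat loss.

Q ≈ 497 W

Sheathing layers in series; stud and cavity paths in parallel between them.
R_inner = 0.018/(0.61×2.12) = 0.01392 K/W
R_stud  = 0.17/(51.9×0.21×2.12) = 0.007357 K/W
R_cav   = 0.17/(0.0358×0.79×2.12) = 2.835 K/W
1/R_core = 1/R_stud + 1/R_cav → R_core = 0.007338 K/W
R_outer = 0.023/(0.177×2.12) = 0.06129 K/W
R_total = 0.08255 K/W
Q = ΔT/R_total = 41/0.08255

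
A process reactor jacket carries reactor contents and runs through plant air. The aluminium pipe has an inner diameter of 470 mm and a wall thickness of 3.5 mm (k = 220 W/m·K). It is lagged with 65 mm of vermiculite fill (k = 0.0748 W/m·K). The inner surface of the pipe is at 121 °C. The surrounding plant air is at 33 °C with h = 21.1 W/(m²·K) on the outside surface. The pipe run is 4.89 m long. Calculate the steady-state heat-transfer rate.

Per-layer cylindrical resistances, series-summed:
R_aluminium pipe wall = ln(238.5/235)/(2π×220×4.89) = 2.187×10^-6 K/W
R_vermiculite fill = ln(303.5/238.5)/(2π×0.0748×4.89) = 0.1049 K/W
R_outer film = 1/(h_o·2πr_oL) = 1/(21.1×2π×0.3035×4.89) = 0.005082 K/W
R_total = 0.11 K/W
Q = ΔT/R_total = 88/0.11

Q ≈ 800 W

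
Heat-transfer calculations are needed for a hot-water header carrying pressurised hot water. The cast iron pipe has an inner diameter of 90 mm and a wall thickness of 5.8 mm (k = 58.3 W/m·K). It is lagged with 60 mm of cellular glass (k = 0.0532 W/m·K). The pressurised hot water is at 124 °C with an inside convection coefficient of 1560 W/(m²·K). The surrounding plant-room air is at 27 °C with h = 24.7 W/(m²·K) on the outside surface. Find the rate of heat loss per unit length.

q′ ≈ 40.5 W/m

For a radial system each layer contributes R = ln(r_out/r_in)/(2πkL); films add R = 1/(hA).
R_inner film = 1/(h_i·2πr₁L) = 1/(1560×2π×0.045×1) = 0.002267 K/W
R_cast iron pipe wall = ln(50.8/45)/(2π×58.3×1) = 3.31×10^-4 K/W
R_cellular glass = ln(110.8/50.8)/(2π×0.0532×1) = 2.333 K/W
R_outer film = 1/(h_o·2πr_oL) = 1/(24.7×2π×0.1108×1) = 0.05815 K/W
R_total = 2.394 K/W
Q = ΔT/R_total = 97/2.394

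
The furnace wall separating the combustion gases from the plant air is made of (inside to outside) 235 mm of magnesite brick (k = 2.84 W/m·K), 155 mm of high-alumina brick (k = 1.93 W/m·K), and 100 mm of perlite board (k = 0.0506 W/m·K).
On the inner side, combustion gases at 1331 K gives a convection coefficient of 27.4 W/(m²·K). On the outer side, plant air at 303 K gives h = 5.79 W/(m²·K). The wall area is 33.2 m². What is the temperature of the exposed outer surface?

Thermal resistances in series:
R_inner film = 1/(h_i·A) = 1/(27.4×33.2) = 0.001099 K/W
R_magnesite brick = L/(kA) = 0.235/(2.84×33.2) = 0.002492 K/W
R_high-alumina brick = L/(kA) = 0.155/(1.93×33.2) = 0.002419 K/W
R_perlite board = L/(kA) = 0.1/(0.0506×33.2) = 0.05953 K/W
R_outer film = 1/(h_o·A) = 1/(5.79×33.2) = 0.005202 K/W
R_total = 0.07074 K/W;  Q = ΔT/R_total = 1028/0.07074 = 14530 W
T_interface = T_inner − Q·ΣR(inner→interface) = 1331 − 14500×0.06554

T ≈ 379 K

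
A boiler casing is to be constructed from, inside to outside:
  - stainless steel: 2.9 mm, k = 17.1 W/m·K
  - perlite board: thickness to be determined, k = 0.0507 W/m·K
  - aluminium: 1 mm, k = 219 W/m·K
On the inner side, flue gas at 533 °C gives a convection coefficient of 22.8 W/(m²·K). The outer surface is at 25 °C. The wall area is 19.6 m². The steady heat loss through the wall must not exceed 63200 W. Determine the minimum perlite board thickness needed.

L ≈ 5.75 mm

Series thermal resistances:
R_inner film = 1/(h_i·A) = 1/(22.8×19.6) = 0.002238 K/W
R_stainless steel = L/(kA) = 0.0029/(17.1×19.6) = 8.653×10^-6 K/W
R_aluminium = L/(kA) = 0.001/(219×19.6) = 2.33×10^-7 K/W
Sum of the known resistances R_other = 0.002247 K/W
Required total resistance R_tot = ΔT/Q_allow = 508/63200 = 0.008038 K/W
R_perlite board = R_tot − R_other = 0.005791 K/W
L = R·k·A = 0.005791×0.0507×19.6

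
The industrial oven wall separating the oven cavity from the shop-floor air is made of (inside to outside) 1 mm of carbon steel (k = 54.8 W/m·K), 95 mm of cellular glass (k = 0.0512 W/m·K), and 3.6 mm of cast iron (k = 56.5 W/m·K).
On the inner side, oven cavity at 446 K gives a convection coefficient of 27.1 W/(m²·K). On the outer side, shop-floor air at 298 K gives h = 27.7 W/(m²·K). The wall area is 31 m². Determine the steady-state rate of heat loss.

Q ≈ 2380 W

Treating each layer as a thermal resistance in series:
R_inner film = 1/(h_i·A) = 1/(27.1×31) = 0.00119 K/W
R_carbon steel = L/(kA) = 0.001/(54.8×31) = 5.887×10^-7 K/W
R_cellular glass = L/(kA) = 0.095/(0.0512×31) = 0.05985 K/W
R_cast iron = L/(kA) = 0.0036/(56.5×31) = 2.055×10^-6 K/W
R_outer film = 1/(h_o·A) = 1/(27.7×31) = 0.001165 K/W
R_total = 0.06221 K/W
Q = ΔT / R_total = 148 / 0.06221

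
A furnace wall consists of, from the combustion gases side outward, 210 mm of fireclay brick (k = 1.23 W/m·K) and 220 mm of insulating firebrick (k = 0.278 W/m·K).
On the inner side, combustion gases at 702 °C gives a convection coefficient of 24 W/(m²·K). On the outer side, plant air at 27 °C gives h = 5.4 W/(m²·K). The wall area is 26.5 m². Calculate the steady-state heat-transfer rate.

Thermal resistances in series:
R_inner film = 1/(h_i·A) = 1/(24×26.5) = 0.001572 K/W
R_fireclay brick = L/(kA) = 0.21/(1.23×26.5) = 0.006443 K/W
R_insulating firebrick = L/(kA) = 0.22/(0.278×26.5) = 0.02986 K/W
R_outer film = 1/(h_o·A) = 1/(5.4×26.5) = 0.006988 K/W
R_total = 0.04487 K/W
Q = ΔT / R_total = 675 / 0.04487

Q ≈ 15000 W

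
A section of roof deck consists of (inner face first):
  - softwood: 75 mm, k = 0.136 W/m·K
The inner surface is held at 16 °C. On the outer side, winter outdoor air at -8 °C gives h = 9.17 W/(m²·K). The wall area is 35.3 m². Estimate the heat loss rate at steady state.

Q ≈ 1280 W

Treating each layer as a thermal resistance in series:
R_softwood = L/(kA) = 0.075/(0.136×35.3) = 0.01562 K/W
R_outer film = 1/(h_o·A) = 1/(9.17×35.3) = 0.003089 K/W
R_total = 0.01871 K/W
Q = ΔT / R_total = 24 / 0.01871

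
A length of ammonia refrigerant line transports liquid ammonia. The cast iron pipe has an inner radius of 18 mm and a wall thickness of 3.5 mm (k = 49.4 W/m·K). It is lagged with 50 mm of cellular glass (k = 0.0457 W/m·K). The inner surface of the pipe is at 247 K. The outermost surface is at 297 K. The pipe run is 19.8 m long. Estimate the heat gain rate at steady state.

Radial resistances (cylindrical: R_cond = ln(r_o/r_i)/(2πkL), R_conv = 1/(h·2πrL)):
R_cast iron pipe wall = ln(21.5/18)/(2π×49.4×19.8) = 2.891×10^-5 K/W
R_cellular glass = ln(71.5/21.5)/(2π×0.0457×19.8) = 0.2114 K/W
R_total = 0.2114 K/W
Q = ΔT/R_total = 50/0.2114

Q ≈ 237 W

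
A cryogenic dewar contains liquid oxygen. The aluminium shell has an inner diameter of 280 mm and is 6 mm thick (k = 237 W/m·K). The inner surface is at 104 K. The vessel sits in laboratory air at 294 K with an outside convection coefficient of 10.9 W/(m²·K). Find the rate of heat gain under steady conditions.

Q ≈ 555 W

Radial (spherical) resistances in series:
R_aluminium shell = (1/0.14 − 1/0.146)/(4π×237) = 9.856×10^-5 K/W
R_outer film = 1/(h·4πr_o²) = 1/(10.9×4π×0.146²) = 0.3425 K/W
R_total = 0.3426 K/W
Q = ΔT/R_total = 190/0.3426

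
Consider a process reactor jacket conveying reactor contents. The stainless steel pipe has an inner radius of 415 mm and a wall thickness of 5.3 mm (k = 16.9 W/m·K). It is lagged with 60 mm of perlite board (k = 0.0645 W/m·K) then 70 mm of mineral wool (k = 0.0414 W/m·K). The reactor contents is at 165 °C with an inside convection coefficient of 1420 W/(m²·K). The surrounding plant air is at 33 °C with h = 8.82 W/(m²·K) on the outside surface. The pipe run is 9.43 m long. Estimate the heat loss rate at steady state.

Q ≈ 1410 W

For a radial system each layer contributes R = ln(r_out/r_in)/(2πkL); films add R = 1/(hA).
R_inner film = 1/(h_i·2πr₁L) = 1/(1420×2π×0.415×9.43) = 2.864×10^-5 K/W
R_stainless steel pipe wall = ln(420.3/415)/(2π×16.9×9.43) = 1.267×10^-5 K/W
R_perlite board = ln(480.3/420.3)/(2π×0.0645×9.43) = 0.03492 K/W
R_mineral wool = ln(550.3/480.3)/(2π×0.0414×9.43) = 0.05546 K/W
R_outer film = 1/(h_o·2πr_oL) = 1/(8.82×2π×0.5503×9.43) = 0.003477 K/W
R_total = 0.0939 K/W
Q = ΔT/R_total = 132/0.0939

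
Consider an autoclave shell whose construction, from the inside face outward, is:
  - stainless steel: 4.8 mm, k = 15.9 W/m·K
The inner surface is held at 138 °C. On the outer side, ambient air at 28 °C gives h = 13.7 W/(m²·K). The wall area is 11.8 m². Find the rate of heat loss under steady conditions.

Model the wall as resistances in series:
R_stainless steel = L/(kA) = 0.0048/(15.9×11.8) = 2.558×10^-5 K/W
R_outer film = 1/(h_o·A) = 1/(13.7×11.8) = 0.006186 K/W
R_total = 0.006211 K/W
Q = ΔT / R_total = 110 / 0.006211

Q ≈ 17700 W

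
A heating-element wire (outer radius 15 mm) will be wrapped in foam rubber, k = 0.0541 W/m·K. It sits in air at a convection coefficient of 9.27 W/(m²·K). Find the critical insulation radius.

r_cr ≈ 5.84 mm

For a cylinder r_cr = k/h = 0.0541/9.27
r_cr = 5.84 mm; since the bare radius (15 mm) is above r_cr, any added insulation will reduce heat loss.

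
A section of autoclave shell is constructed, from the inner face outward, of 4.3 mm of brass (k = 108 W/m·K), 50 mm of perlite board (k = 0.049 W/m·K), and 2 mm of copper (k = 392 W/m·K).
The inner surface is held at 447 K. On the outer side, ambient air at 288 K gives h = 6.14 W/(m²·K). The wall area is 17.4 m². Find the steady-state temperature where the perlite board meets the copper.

Using the resistance-network approach (series):
R_brass = L/(kA) = 0.0043/(108×17.4) = 2.288×10^-6 K/W
R_perlite board = L/(kA) = 0.05/(0.049×17.4) = 0.05864 K/W
R_copper = L/(kA) = 0.002/(392×17.4) = 2.932×10^-7 K/W
R_outer film = 1/(h_o·A) = 1/(6.14×17.4) = 0.00936 K/W
R_total = 0.06801 K/W;  Q = ΔT/R_total = 159/0.06801 = 2338 W
T_interface = T_inner − Q·ΣR(inner→interface) = 447 − 2340×0.05865

T ≈ 310 K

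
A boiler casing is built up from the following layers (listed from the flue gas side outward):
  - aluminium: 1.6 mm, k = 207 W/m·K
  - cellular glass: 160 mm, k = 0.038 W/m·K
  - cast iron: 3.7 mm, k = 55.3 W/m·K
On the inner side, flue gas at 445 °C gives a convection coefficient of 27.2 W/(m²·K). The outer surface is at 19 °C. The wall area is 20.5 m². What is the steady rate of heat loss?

Q ≈ 2060 W

Thermal resistances in series:
R_inner film = 1/(h_i·A) = 1/(27.2×20.5) = 0.001793 K/W
R_aluminium = L/(kA) = 0.0016/(207×20.5) = 3.77×10^-7 K/W
R_cellular glass = L/(kA) = 0.16/(0.038×20.5) = 0.2054 K/W
R_cast iron = L/(kA) = 0.0037/(55.3×20.5) = 3.264×10^-6 K/W
R_total = 0.2072 K/W
Q = ΔT / R_total = 426 / 0.2072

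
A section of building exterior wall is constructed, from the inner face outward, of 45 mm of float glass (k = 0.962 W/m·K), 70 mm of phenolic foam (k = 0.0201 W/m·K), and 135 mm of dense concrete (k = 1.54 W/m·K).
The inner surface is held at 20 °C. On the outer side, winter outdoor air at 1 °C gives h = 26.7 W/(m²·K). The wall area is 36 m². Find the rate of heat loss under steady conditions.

Q ≈ 187 W

Treating each layer as a thermal resistance in series:
R_float glass = L/(kA) = 0.045/(0.962×36) = 0.001299 K/W
R_phenolic foam = L/(kA) = 0.07/(0.0201×36) = 0.09674 K/W
R_dense concrete = L/(kA) = 0.135/(1.54×36) = 0.002435 K/W
R_outer film = 1/(h_o·A) = 1/(26.7×36) = 0.00104 K/W
R_total = 0.1015 K/W
Q = ΔT / R_total = 19 / 0.1015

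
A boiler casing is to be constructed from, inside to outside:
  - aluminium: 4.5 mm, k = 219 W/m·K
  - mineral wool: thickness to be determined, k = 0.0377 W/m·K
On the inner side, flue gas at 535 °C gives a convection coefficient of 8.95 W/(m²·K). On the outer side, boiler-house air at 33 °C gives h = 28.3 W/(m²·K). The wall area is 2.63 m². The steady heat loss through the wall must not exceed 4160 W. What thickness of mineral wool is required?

L ≈ 6.42 mm

Series thermal resistances:
R_inner film = 1/(h_i·A) = 1/(8.95×2.63) = 0.04248 K/W
R_aluminium = L/(kA) = 0.0045/(219×2.63) = 7.813×10^-6 K/W
R_outer film = 1/(h_o·A) = 1/(28.3×2.63) = 0.01344 K/W
Sum of the known resistances R_other = 0.05593 K/W
Required total resistance R_tot = ΔT/Q_allow = 502/4160 = 0.1207 K/W
R_mineral wool = R_tot − R_other = 0.06475 K/W
L = R·k·A = 0.06475×0.0377×2.63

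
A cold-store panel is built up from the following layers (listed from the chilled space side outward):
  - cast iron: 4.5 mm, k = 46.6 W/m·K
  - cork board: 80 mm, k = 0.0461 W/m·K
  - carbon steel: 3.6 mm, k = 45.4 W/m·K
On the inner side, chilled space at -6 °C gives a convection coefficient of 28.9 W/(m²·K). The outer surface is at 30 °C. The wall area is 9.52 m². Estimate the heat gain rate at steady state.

Series thermal resistances:
R_inner film = 1/(h_i·A) = 1/(28.9×9.52) = 0.003635 K/W
R_cast iron = L/(kA) = 0.0045/(46.6×9.52) = 1.014×10^-5 K/W
R_cork board = L/(kA) = 0.08/(0.0461×9.52) = 0.1823 K/W
R_carbon steel = L/(kA) = 0.0036/(45.4×9.52) = 8.329×10^-6 K/W
R_total = 0.1859 K/W
Q = ΔT / R_total = 36 / 0.1859

Q ≈ 194 W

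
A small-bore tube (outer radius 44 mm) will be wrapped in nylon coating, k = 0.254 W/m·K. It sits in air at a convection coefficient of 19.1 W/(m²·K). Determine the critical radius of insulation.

For a cylinder r_cr = k/h = 0.254/19.1
r_cr = 13.3 mm; since the bare radius (44 mm) is above r_cr, any added insulation will reduce heat loss.

r_cr ≈ 13.3 mm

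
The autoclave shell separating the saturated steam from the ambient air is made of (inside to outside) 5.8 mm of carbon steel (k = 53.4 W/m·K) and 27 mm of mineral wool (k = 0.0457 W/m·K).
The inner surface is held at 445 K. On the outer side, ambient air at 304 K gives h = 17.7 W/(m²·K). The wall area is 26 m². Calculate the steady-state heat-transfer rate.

Q ≈ 5660 W

Thermal resistances in series:
R_carbon steel = L/(kA) = 0.0058/(53.4×26) = 4.177×10^-6 K/W
R_mineral wool = L/(kA) = 0.027/(0.0457×26) = 0.02272 K/W
R_outer film = 1/(h_o·A) = 1/(17.7×26) = 0.002173 K/W
R_total = 0.0249 K/W
Q = ΔT / R_total = 141 / 0.0249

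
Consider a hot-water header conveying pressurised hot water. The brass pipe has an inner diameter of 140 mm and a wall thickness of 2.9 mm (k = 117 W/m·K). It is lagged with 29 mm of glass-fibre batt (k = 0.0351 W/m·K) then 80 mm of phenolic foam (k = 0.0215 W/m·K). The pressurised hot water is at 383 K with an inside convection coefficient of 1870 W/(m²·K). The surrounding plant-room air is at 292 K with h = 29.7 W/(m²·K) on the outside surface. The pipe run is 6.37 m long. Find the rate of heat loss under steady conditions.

Treating each annulus and film as a series resistance:
R_inner film = 1/(h_i·2πr₁L) = 1/(1870×2π×0.07×6.37) = 1.909×10^-4 K/W
R_brass pipe wall = ln(72.9/70)/(2π×117×6.37) = 8.669×10^-6 K/W
R_glass-fibre batt = ln(101.9/72.9)/(2π×0.0351×6.37) = 0.2384 K/W
R_phenolic foam = ln(181.9/101.9)/(2π×0.0215×6.37) = 0.6734 K/W
R_outer film = 1/(h_o·2πr_oL) = 1/(29.7×2π×0.1819×6.37) = 0.004625 K/W
R_total = 0.9166 K/W
Q = ΔT/R_total = 91/0.9166

Q ≈ 99.3 W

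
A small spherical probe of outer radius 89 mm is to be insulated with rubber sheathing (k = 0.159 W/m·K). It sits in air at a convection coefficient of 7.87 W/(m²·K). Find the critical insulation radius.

r_cr ≈ 40.4 mm

For a sphere r_cr = 2k/h = 2×0.159/7.87
r_cr = 40.4 mm; since the bare radius (89 mm) is above r_cr, any added insulation will reduce heat loss.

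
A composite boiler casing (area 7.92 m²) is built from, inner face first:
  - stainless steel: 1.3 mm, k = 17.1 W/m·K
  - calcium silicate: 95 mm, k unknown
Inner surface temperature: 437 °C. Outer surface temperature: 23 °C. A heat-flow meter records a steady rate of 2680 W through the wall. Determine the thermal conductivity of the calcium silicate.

Treating each layer as a thermal resistance in series:
R_stainless steel = L/(kA) = 0.0013/(17.1×7.92) = 9.599×10^-6 K/W
Sum of known resistances R_other = 9.599×10^-6 K/W
Total R = ΔT/Q = 414/2680 = 0.1545 K/W
R_calcium silicate = R_total − R_other = 0.1545 K/W
k = L/(R·A) = 0.095/(0.1545×7.92)

k ≈ 0.0777 W/(m·K)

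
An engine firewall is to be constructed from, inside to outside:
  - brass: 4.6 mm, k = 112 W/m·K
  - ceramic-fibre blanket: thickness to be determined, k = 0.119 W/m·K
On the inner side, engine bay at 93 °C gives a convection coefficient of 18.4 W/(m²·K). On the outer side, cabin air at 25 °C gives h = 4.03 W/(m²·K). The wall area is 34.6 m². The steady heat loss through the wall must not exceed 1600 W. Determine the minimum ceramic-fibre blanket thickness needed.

L ≈ 139 mm

Model the wall as resistances in series:
R_inner film = 1/(h_i·A) = 1/(18.4×34.6) = 0.001571 K/W
R_brass = L/(kA) = 0.0046/(112×34.6) = 1.187×10^-6 K/W
R_outer film = 1/(h_o·A) = 1/(4.03×34.6) = 0.007172 K/W
Sum of the known resistances R_other = 0.008744 K/W
Required total resistance R_tot = ΔT/Q_allow = 68/1600 = 0.0425 K/W
R_ceramic-fibre blanket = R_tot − R_other = 0.03376 K/W
L = R·k·A = 0.03376×0.119×34.6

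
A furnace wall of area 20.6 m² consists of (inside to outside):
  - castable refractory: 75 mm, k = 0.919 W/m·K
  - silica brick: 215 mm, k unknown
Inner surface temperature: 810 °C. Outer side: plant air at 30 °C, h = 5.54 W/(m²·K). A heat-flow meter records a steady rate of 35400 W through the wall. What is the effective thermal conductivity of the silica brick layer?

Treating each layer as a thermal resistance in series:
R_castable refractory = L/(kA) = 0.075/(0.919×20.6) = 0.003962 K/W
R_outer film = 1/(h_o·A) = 1/(5.54×20.6) = 0.008762 K/W
Sum of known resistances R_other = 0.01272 K/W
Total R = ΔT/Q = 780/35400 = 0.02203 K/W
R_silica brick = R_total − R_other = 0.00931 K/W
k = L/(R·A) = 0.215/(0.00931×20.6)

k ≈ 1.12 W/(m·K)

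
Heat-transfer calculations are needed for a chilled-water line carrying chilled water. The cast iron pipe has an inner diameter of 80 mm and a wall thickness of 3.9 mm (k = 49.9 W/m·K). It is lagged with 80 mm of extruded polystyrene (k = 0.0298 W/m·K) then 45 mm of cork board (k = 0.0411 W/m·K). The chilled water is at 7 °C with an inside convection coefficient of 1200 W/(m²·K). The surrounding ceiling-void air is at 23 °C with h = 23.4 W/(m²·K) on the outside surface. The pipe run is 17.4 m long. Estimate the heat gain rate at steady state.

Radial resistances (cylindrical: R_cond = ln(r_o/r_i)/(2πkL), R_conv = 1/(h·2πrL)):
R_inner film = 1/(h_i·2πr₁L) = 1/(1200×2π×0.04×17.4) = 1.906×10^-4 K/W
R_cast iron pipe wall = ln(43.9/40)/(2π×49.9×17.4) = 1.705×10^-5 K/W
R_extruded polystyrene = ln(123.9/43.9)/(2π×0.0298×17.4) = 0.3185 K/W
R_cork board = ln(168.9/123.9)/(2π×0.0411×17.4) = 0.06895 K/W
R_outer film = 1/(h_o·2πr_oL) = 1/(23.4×2π×0.1689×17.4) = 0.002314 K/W
R_total = 0.3899 K/W
Q = ΔT/R_total = 16/0.3899

Q ≈ 41 W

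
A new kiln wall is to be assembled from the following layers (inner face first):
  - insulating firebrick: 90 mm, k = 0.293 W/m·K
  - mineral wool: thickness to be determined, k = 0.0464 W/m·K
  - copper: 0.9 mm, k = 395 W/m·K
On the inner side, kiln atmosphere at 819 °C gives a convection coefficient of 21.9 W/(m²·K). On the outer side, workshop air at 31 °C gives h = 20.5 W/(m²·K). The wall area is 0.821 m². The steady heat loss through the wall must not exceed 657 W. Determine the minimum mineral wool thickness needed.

Using the resistance-network approach (series):
R_inner film = 1/(h_i·A) = 1/(21.9×0.821) = 0.05562 K/W
R_insulating firebrick = L/(kA) = 0.09/(0.293×0.821) = 0.3741 K/W
R_copper = L/(kA) = 0.0009/(395×0.821) = 2.775×10^-6 K/W
R_outer film = 1/(h_o·A) = 1/(20.5×0.821) = 0.05942 K/W
Sum of the known resistances R_other = 0.4892 K/W
Required total resistance R_tot = ΔT/Q_allow = 788/657 = 1.199 K/W
R_mineral wool = R_tot − R_other = 0.7102 K/W
L = R·k·A = 0.7102×0.0464×0.821

L ≈ 27.1 mm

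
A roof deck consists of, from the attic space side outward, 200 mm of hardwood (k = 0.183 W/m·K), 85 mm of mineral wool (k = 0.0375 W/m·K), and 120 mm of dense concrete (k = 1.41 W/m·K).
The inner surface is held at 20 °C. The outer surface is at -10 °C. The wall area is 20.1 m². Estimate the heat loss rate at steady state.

Q ≈ 175 W

Model the wall as resistances in series:
R_hardwood = L/(kA) = 0.2/(0.183×20.1) = 0.05437 K/W
R_mineral wool = L/(kA) = 0.085/(0.0375×20.1) = 0.1128 K/W
R_dense concrete = L/(kA) = 0.12/(1.41×20.1) = 0.004234 K/W
R_total = 0.1714 K/W
Q = ΔT / R_total = 30 / 0.1714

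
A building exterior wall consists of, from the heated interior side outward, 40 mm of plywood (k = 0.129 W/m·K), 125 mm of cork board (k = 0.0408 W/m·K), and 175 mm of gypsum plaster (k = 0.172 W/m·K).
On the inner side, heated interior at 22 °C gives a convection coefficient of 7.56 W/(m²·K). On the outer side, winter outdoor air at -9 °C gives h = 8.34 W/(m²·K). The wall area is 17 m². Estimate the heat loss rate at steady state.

Q ≈ 113 W

Model the wall as resistances in series:
R_inner film = 1/(h_i·A) = 1/(7.56×17) = 0.007781 K/W
R_plywood = L/(kA) = 0.04/(0.129×17) = 0.01824 K/W
R_cork board = L/(kA) = 0.125/(0.0408×17) = 0.1802 K/W
R_gypsum plaster = L/(kA) = 0.175/(0.172×17) = 0.05985 K/W
R_outer film = 1/(h_o·A) = 1/(8.34×17) = 0.007053 K/W
R_total = 0.2731 K/W
Q = ΔT / R_total = 31 / 0.2731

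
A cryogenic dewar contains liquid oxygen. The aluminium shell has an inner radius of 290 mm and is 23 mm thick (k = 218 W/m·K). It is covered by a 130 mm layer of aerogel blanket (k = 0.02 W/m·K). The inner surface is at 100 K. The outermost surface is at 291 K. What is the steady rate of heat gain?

For a spherical shell R = (1/r₁ − 1/r₂)/(4πk); film R = 1/(h·4πr²). In series:
R_aluminium shell = (1/0.29 − 1/0.313)/(4π×218) = 9.25×10^-5 K/W
R_aerogel blanket = (1/0.313 − 1/0.443)/(4π×0.02) = 3.73 K/W
R_total = 3.73 K/W
Q = ΔT/R_total = 191/3.73

Q ≈ 51.2 W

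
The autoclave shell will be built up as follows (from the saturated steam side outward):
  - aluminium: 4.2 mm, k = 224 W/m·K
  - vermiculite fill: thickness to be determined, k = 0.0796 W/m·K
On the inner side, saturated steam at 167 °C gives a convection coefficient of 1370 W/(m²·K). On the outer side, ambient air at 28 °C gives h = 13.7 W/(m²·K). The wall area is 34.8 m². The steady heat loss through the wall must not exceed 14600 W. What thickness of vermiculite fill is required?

Model the wall as resistances in series:
R_inner film = 1/(h_i·A) = 1/(1370×34.8) = 2.097×10^-5 K/W
R_aluminium = L/(kA) = 0.0042/(224×34.8) = 5.388×10^-7 K/W
R_outer film = 1/(h_o·A) = 1/(13.7×34.8) = 0.002097 K/W
Sum of the known resistances R_other = 0.002119 K/W
Required total resistance R_tot = ΔT/Q_allow = 139/14600 = 0.009521 K/W
R_vermiculite fill = R_tot − R_other = 0.007402 K/W
L = R·k·A = 0.007402×0.0796×34.8

L ≈ 20.5 mm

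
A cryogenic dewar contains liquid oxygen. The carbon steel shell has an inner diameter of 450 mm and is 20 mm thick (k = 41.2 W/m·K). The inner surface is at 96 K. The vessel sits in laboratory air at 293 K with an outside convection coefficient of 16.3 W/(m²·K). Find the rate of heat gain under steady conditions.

Each spherical layer contributes R = (1/r_i − 1/r_o)/(4πk):
R_carbon steel shell = (1/0.225 − 1/0.245)/(4π×41.2) = 7.008×10^-4 K/W
R_outer film = 1/(h·4πr_o²) = 1/(16.3×4π×0.245²) = 0.08133 K/W
R_total = 0.08203 K/W
Q = ΔT/R_total = 197/0.08203

Q ≈ 2400 W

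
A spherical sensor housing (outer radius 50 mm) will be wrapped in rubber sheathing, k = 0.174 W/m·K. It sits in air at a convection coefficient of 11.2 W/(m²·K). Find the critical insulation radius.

For a sphere r_cr = 2k/h = 2×0.174/11.2
r_cr = 31.1 mm; since the bare radius (50 mm) is above r_cr, any added insulation will reduce heat loss.

r_cr ≈ 31.1 mm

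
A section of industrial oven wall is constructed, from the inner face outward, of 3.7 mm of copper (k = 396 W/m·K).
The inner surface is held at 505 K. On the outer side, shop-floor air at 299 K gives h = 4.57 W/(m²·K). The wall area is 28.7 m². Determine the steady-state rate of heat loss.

Q ≈ 27000 W

Thermal resistances in series:
R_copper = L/(kA) = 0.0037/(396×28.7) = 3.256×10^-7 K/W
R_outer film = 1/(h_o·A) = 1/(4.57×28.7) = 0.007624 K/W
R_total = 0.007625 K/W
Q = ΔT / R_total = 206 / 0.007625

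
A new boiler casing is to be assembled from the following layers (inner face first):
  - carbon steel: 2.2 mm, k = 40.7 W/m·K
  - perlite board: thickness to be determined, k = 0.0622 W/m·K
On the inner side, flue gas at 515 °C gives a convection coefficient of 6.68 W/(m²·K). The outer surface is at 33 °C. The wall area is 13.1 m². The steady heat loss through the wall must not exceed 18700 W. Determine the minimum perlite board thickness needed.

Using the resistance-network approach (series):
R_inner film = 1/(h_i·A) = 1/(6.68×13.1) = 0.01143 K/W
R_carbon steel = L/(kA) = 0.0022/(40.7×13.1) = 4.126×10^-6 K/W
Sum of the known resistances R_other = 0.01143 K/W
Required total resistance R_tot = ΔT/Q_allow = 482/18700 = 0.02578 K/W
R_perlite board = R_tot − R_other = 0.01434 K/W
L = R·k·A = 0.01434×0.0622×13.1

L ≈ 11.7 mm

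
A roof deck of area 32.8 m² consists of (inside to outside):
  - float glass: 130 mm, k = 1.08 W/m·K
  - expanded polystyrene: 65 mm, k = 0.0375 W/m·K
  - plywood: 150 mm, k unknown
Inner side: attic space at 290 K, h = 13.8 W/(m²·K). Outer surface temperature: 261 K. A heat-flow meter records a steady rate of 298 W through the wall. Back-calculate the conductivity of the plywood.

k ≈ 0.119 W/(m·K)

Treating each layer as a thermal resistance in series:
R_inner film = 1/(h_i·A) = 1/(13.8×32.8) = 0.002209 K/W
R_float glass = L/(kA) = 0.13/(1.08×32.8) = 0.00367 K/W
R_expanded polystyrene = L/(kA) = 0.065/(0.0375×32.8) = 0.05285 K/W
Sum of known resistances R_other = 0.05872 K/W
Total R = ΔT/Q = 29/298 = 0.09732 K/W
R_plywood = R_total − R_other = 0.03859 K/W
k = L/(R·A) = 0.15/(0.03859×32.8)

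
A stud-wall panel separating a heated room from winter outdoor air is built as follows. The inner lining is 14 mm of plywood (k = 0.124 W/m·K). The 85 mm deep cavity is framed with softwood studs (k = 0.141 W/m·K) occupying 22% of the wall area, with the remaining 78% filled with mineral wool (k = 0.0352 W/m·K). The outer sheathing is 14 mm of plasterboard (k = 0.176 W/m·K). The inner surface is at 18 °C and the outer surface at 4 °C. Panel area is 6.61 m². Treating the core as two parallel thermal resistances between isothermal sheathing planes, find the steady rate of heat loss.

Sheathing layers in series; stud and cavity paths in parallel between them.
R_inner = 0.014/(0.124×6.61) = 0.01708 K/W
R_stud  = 0.085/(0.141×0.22×6.61) = 0.4145 K/W
R_cav   = 0.085/(0.0352×0.78×6.61) = 0.4684 K/W
1/R_core = 1/R_stud + 1/R_cav → R_core = 0.2199 K/W
R_outer = 0.014/(0.176×6.61) = 0.01203 K/W
R_total = 0.249 K/W
Q = ΔT/R_total = 14/0.249

Q ≈ 56.2 W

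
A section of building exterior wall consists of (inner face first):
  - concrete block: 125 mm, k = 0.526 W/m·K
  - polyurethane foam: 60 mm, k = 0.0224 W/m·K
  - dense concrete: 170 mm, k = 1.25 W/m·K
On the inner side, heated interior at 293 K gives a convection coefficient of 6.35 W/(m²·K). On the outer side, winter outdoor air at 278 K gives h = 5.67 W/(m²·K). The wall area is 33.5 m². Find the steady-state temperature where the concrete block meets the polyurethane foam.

T ≈ 291 K

Treating each layer as a thermal resistance in series:
R_inner film = 1/(h_i·A) = 1/(6.35×33.5) = 0.004701 K/W
R_concrete block = L/(kA) = 0.125/(0.526×33.5) = 0.007094 K/W
R_polyurethane foam = L/(kA) = 0.06/(0.0224×33.5) = 0.07996 K/W
R_dense concrete = L/(kA) = 0.17/(1.25×33.5) = 0.00406 K/W
R_outer film = 1/(h_o·A) = 1/(5.67×33.5) = 0.005265 K/W
R_total = 0.1011 K/W;  Q = ΔT/R_total = 15/0.1011 = 148.4 W
T_interface = T_inner − Q·ΣR(inner→interface) = 293 − 148×0.01179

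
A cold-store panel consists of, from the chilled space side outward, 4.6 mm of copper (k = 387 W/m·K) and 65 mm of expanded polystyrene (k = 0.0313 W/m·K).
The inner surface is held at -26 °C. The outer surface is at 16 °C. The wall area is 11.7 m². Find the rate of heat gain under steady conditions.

Q ≈ 237 W

Series thermal resistances:
R_copper = L/(kA) = 0.0046/(387×11.7) = 1.016×10^-6 K/W
R_expanded polystyrene = L/(kA) = 0.065/(0.0313×11.7) = 0.1775 K/W
R_total = 0.1775 K/W
Q = ΔT / R_total = 42 / 0.1775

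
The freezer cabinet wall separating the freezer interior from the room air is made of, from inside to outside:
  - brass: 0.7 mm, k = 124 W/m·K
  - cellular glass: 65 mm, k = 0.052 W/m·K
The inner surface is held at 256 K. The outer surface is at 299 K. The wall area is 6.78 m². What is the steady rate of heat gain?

Series thermal resistances:
R_brass = L/(kA) = 0.0007/(124×6.78) = 8.326×10^-7 K/W
R_cellular glass = L/(kA) = 0.065/(0.052×6.78) = 0.1844 K/W
R_total = 0.1844 K/W
Q = ΔT / R_total = 43 / 0.1844

Q ≈ 233 W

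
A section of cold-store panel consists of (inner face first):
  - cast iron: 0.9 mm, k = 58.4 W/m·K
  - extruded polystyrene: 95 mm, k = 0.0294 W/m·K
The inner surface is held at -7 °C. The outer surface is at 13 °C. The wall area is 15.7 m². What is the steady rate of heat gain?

Q ≈ 97.2 W

Model the wall as resistances in series:
R_cast iron = L/(kA) = 0.0009/(58.4×15.7) = 9.816×10^-7 K/W
R_extruded polystyrene = L/(kA) = 0.095/(0.0294×15.7) = 0.2058 K/W
R_total = 0.2058 K/W
Q = ΔT / R_total = 20 / 0.2058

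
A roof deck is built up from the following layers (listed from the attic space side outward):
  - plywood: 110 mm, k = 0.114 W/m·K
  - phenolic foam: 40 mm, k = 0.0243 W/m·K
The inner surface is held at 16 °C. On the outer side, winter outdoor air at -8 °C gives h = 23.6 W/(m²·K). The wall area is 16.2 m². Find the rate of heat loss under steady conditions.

Q ≈ 147 W

Treating each layer as a thermal resistance in series:
R_plywood = L/(kA) = 0.11/(0.114×16.2) = 0.05956 K/W
R_phenolic foam = L/(kA) = 0.04/(0.0243×16.2) = 0.1016 K/W
R_outer film = 1/(h_o·A) = 1/(23.6×16.2) = 0.002616 K/W
R_total = 0.1638 K/W
Q = ΔT / R_total = 24 / 0.1638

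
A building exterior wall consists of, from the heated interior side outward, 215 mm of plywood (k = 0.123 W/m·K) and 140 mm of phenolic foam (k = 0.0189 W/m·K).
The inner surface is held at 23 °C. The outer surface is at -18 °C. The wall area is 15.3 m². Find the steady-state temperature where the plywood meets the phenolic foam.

T ≈ 15.2 °C

Thermal resistances in series:
R_plywood = L/(kA) = 0.215/(0.123×15.3) = 0.1142 K/W
R_phenolic foam = L/(kA) = 0.14/(0.0189×15.3) = 0.4841 K/W
R_total = 0.5984 K/W;  Q = ΔT/R_total = 41/0.5984 = 68.52 W
T_interface = T_inner − Q·ΣR(inner→interface) = 23 − 68.5×0.1142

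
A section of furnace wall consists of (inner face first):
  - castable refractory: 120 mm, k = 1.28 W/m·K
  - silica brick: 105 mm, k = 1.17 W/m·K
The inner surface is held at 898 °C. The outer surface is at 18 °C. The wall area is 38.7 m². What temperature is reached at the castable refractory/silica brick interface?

Treating each layer as a thermal resistance in series:
R_castable refractory = L/(kA) = 0.12/(1.28×38.7) = 0.002422 K/W
R_silica brick = L/(kA) = 0.105/(1.17×38.7) = 0.002319 K/W
R_total = 0.004741 K/W;  Q = ΔT/R_total = 880/0.004741 = 185600 W
T_interface = T_inner − Q·ΣR(inner→interface) = 898 − 186000×0.002422

T ≈ 448 °C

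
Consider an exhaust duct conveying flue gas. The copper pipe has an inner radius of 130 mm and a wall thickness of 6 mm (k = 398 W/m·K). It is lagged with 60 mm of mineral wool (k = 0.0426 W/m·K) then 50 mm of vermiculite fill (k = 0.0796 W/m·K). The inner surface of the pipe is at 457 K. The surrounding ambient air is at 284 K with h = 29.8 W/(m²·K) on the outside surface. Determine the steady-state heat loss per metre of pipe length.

Radial resistances (cylindrical: R_cond = ln(r_o/r_i)/(2πkL), R_conv = 1/(h·2πrL)):
R_copper pipe wall = ln(136/130)/(2π×398×1) = 1.804×10^-5 K/W
R_mineral wool = ln(196/136)/(2π×0.0426×1) = 1.365 K/W
R_vermiculite fill = ln(246/196)/(2π×0.0796×1) = 0.4543 K/W
R_outer film = 1/(h_o·2πr_oL) = 1/(29.8×2π×0.246×1) = 0.02171 K/W
R_total = 1.841 K/W
Q = ΔT/R_total = 173/1.841

q′ ≈ 94 W/m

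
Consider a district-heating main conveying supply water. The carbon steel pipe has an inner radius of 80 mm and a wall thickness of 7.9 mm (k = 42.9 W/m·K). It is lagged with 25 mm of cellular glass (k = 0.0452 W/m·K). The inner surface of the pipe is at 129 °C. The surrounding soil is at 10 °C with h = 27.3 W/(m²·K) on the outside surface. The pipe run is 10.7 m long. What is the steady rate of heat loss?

Treating each annulus and film as a series resistance:
R_carbon steel pipe wall = ln(87.9/80)/(2π×42.9×10.7) = 3.265×10^-5 K/W
R_cellular glass = ln(112.9/87.9)/(2π×0.0452×10.7) = 0.08237 K/W
R_outer film = 1/(h_o·2πr_oL) = 1/(27.3×2π×0.1129×10.7) = 0.004826 K/W
R_total = 0.08723 K/W
Q = ΔT/R_total = 119/0.08723

Q ≈ 1360 W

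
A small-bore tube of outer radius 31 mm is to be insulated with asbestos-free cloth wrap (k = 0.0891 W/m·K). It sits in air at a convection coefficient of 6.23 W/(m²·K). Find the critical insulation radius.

For a cylinder r_cr = k/h = 0.0891/6.23
r_cr = 14.3 mm; since the bare radius (31 mm) is above r_cr, any added insulation will reduce heat loss.

r_cr ≈ 14.3 mm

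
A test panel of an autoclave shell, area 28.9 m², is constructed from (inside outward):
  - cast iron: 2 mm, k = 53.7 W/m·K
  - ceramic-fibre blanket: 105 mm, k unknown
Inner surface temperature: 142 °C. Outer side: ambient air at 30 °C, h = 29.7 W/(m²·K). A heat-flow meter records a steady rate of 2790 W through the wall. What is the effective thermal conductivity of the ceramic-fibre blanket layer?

Series thermal resistances:
R_cast iron = L/(kA) = 0.002/(53.7×28.9) = 1.289×10^-6 K/W
R_outer film = 1/(h_o·A) = 1/(29.7×28.9) = 0.001165 K/W
Sum of known resistances R_other = 0.001166 K/W
Total R = ΔT/Q = 112/2790 = 0.04014 K/W
R_ceramic-fibre blanket = R_total − R_other = 0.03898 K/W
k = L/(R·A) = 0.105/(0.03898×28.9)

k ≈ 0.0932 W/(m·K)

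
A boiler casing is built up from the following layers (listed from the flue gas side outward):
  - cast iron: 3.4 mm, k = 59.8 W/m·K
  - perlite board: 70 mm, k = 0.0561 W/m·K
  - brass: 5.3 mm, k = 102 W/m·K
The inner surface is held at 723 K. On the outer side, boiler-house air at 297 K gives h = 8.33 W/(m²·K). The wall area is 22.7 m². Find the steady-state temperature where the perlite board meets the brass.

T ≈ 334 K

Treating each layer as a thermal resistance in series:
R_cast iron = L/(kA) = 0.0034/(59.8×22.7) = 2.505×10^-6 K/W
R_perlite board = L/(kA) = 0.07/(0.0561×22.7) = 0.05497 K/W
R_brass = L/(kA) = 0.0053/(102×22.7) = 2.289×10^-6 K/W
R_outer film = 1/(h_o·A) = 1/(8.33×22.7) = 0.005288 K/W
R_total = 0.06026 K/W;  Q = ΔT/R_total = 426/0.06026 = 7069 W
T_interface = T_inner − Q·ΣR(inner→interface) = 723 − 7070×0.05497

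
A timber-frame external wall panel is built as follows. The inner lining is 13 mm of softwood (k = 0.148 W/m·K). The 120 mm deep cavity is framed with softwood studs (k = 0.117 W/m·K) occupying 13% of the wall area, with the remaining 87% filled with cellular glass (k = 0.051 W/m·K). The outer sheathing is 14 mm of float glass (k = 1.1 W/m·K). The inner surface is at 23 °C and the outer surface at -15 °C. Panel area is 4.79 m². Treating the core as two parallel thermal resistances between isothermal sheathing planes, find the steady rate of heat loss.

Sheathing layers in series; stud and cavity paths in parallel between them.
R_inner = 0.013/(0.148×4.79) = 0.01834 K/W
R_stud  = 0.12/(0.117×0.13×4.79) = 1.647 K/W
R_cav   = 0.12/(0.051×0.87×4.79) = 0.5646 K/W
1/R_core = 1/R_stud + 1/R_cav → R_core = 0.4205 K/W
R_outer = 0.014/(1.1×4.79) = 0.002657 K/W
R_total = 0.4415 K/W
Q = ΔT/R_total = 38/0.4415

Q ≈ 86.1 W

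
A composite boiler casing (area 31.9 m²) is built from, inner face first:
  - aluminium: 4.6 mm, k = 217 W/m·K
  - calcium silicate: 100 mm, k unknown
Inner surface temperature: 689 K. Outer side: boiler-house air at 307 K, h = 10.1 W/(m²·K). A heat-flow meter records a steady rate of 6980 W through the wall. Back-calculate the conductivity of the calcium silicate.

Thermal resistances in series:
R_aluminium = L/(kA) = 0.0046/(217×31.9) = 6.645×10^-7 K/W
R_outer film = 1/(h_o·A) = 1/(10.1×31.9) = 0.003104 K/W
Sum of known resistances R_other = 0.003104 K/W
Total R = ΔT/Q = 382/6980 = 0.05473 K/W
R_calcium silicate = R_total − R_other = 0.05162 K/W
k = L/(R·A) = 0.1/(0.05162×31.9)

k ≈ 0.0607 W/(m·K)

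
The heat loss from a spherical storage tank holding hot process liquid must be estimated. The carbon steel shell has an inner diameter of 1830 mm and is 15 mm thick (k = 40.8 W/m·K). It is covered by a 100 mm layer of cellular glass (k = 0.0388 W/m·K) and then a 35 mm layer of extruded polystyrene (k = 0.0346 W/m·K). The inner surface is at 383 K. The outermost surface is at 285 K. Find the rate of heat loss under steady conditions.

Spherical conduction: R = (1/r_in − 1/r_out)/(4πk) per layer; series-sum.
R_carbon steel shell = (1/0.915 − 1/0.93)/(4π×40.8) = 3.438×10^-5 K/W
R_cellular glass = (1/0.93 − 1/1.03)/(4π×0.0388) = 0.2141 K/W
R_extruded polystyrene = (1/1.03 − 1/1.065)/(4π×0.0346) = 0.07338 K/W
R_total = 0.2875 K/W
Q = ΔT/R_total = 98/0.2875

Q ≈ 341 W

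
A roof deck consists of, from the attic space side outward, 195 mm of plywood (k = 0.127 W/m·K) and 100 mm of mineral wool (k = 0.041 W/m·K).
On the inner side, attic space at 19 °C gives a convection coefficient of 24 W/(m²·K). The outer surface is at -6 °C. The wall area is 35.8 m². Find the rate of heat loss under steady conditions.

Q ≈ 223 W

Thermal resistances in series:
R_inner film = 1/(h_i·A) = 1/(24×35.8) = 0.001164 K/W
R_plywood = L/(kA) = 0.195/(0.127×35.8) = 0.04289 K/W
R_mineral wool = L/(kA) = 0.1/(0.041×35.8) = 0.06813 K/W
R_total = 0.1122 K/W
Q = ΔT / R_total = 25 / 0.1122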